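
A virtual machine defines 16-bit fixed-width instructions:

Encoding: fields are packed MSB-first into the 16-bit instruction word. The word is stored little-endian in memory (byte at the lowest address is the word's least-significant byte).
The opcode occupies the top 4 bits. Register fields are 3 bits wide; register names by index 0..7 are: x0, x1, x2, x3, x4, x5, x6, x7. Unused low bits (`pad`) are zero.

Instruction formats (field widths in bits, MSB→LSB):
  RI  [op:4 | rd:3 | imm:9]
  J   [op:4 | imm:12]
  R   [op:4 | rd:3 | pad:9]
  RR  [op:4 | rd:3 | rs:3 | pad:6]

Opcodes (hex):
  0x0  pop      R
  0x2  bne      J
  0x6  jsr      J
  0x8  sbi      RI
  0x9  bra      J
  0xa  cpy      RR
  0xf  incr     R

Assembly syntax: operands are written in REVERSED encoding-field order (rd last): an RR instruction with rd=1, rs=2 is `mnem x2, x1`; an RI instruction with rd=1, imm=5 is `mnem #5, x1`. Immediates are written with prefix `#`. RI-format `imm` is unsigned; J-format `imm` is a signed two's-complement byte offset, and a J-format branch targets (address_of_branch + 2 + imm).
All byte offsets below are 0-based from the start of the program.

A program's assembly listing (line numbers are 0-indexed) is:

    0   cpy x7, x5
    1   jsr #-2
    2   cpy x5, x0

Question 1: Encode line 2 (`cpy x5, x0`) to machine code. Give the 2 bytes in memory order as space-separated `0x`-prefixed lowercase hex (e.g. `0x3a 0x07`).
2. cpy fields op=0xa:4|rd=0:3|rs=5:3|pad=0:6 → word a140h → 40 a1

0x40 0xa1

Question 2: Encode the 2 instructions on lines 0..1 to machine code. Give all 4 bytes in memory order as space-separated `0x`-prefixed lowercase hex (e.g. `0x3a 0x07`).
0. cpy fields op=0xa:4|rd=5:3|rs=7:3|pad=0:6 → word abc0h → c0 ab
1. jsr fields op=0x6:4|imm=-2:12 → word 6ffeh → fe 6f

0xc0 0xab 0xfe 0x6f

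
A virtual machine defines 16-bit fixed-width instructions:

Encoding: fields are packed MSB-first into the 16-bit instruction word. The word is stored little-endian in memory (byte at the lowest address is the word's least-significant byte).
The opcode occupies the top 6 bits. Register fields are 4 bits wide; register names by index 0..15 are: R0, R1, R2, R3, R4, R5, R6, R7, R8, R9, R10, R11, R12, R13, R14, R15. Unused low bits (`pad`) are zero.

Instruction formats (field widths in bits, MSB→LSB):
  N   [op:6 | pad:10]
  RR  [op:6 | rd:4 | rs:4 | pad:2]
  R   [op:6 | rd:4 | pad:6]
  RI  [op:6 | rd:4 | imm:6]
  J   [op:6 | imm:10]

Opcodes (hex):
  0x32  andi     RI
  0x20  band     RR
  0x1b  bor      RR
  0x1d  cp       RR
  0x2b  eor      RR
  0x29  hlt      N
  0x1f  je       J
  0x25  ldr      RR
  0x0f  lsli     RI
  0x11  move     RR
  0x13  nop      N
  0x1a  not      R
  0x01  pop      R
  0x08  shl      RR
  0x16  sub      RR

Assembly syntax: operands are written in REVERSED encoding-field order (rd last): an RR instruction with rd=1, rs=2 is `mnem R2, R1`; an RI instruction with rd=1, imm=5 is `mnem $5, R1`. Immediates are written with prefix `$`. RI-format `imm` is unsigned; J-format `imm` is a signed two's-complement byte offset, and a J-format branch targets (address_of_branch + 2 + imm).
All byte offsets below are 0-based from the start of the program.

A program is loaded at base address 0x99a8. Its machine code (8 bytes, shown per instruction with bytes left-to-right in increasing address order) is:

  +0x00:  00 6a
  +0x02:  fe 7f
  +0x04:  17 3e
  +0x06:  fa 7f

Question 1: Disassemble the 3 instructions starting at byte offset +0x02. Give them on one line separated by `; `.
off 0x02: read fe 7f as little → 0x7ffe
  op=0x7ffe>>10=0x1f ⇒ je (J)
  imm@[9:0]=0x3fe (s10→-2) ⇒ $-2
off 0x04: read 17 3e as little → 0x3e17
  op=0x3e17>>10=0xf ⇒ lsli (RI)
  rd@[9:6]=0x8 ⇒ R8
  imm@[5:0]=0x17 ⇒ $23
off 0x06: read fa 7f as little → 0x7ffa
  op=0x7ffa>>10=0x1f ⇒ je (J)
  imm@[9:0]=0x3fa (s10→-6) ⇒ $-6

je $-2; lsli $23, R8; je $-6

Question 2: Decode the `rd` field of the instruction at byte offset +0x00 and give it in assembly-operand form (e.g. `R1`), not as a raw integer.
@+00  little-endian(00 6a) = 0x6a00
  op=0x6a00>>10=0x1a ⇒ not (R)
  rd@[9:6]=0x8 ⇒ R8

R8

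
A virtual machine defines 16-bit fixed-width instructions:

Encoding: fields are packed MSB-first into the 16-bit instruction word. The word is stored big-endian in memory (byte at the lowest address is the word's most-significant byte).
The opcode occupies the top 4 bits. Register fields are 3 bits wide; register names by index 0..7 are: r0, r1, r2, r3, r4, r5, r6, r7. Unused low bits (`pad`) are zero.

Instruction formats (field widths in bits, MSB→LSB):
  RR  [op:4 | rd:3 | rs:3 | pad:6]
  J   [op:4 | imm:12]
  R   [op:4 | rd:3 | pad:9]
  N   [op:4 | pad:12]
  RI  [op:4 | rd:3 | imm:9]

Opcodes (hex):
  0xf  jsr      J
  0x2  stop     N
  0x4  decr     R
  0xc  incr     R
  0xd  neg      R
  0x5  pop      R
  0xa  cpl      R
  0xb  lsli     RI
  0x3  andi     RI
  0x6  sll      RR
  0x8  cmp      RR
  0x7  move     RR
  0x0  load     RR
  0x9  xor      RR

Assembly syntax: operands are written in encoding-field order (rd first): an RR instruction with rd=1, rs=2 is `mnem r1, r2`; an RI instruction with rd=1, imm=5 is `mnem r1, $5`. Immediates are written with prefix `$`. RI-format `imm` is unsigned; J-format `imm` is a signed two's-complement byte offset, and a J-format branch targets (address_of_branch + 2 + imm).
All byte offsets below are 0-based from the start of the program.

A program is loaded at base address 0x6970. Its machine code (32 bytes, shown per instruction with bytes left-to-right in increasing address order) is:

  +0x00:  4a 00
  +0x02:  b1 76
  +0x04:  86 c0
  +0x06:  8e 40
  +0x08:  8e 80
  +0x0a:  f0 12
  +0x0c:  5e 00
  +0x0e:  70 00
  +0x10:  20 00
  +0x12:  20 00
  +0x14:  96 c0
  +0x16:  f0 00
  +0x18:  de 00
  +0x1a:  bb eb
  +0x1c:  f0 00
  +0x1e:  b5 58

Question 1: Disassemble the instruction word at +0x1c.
jsr $0

[1c] f0 00 → 0xf000
  opcode bits[15:12]=0xf: jsr/J
  [11:0] imm=0 = $0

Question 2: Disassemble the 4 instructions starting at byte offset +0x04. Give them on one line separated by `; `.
cmp r3, r3; cmp r7, r1; cmp r7, r2; jsr $18

+0x04: 86 c0 ⇒ word 0x86c0 (big)
  opcode bits[15:12]=0x8: cmp/RR
  rd: (w>>9)&0x7=0x3 → r3
  rs: (w>>6)&0x7=0x3 → r3
+0x06: 8e 40 ⇒ word 0x8e40 (big)
  opcode bits[15:12]=0x8: cmp/RR
  rd: (w>>9)&0x7=0x7 → r7
  rs: (w>>6)&0x7=0x1 → r1
+0x08: 8e 80 ⇒ word 0x8e80 (big)
  opcode bits[15:12]=0x8: cmp/RR
  rd: (w>>9)&0x7=0x7 → r7
  rs: (w>>6)&0x7=0x2 → r2
+0x0a: f0 12 ⇒ word 0xf012 (big)
  opcode bits[15:12]=0xf: jsr/J
  imm: (w>>0)&0xfff=0x12 → $18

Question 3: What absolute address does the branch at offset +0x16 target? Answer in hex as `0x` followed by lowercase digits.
@+16  big-endian(f0 00) = 0xf000
  opcode bits[15:12]=0xf: jsr/J
  [11:0] imm=0 = $0
  target = base 0x6970 + off 0x16 + 2 + imm 0 = 0x6988

0x6988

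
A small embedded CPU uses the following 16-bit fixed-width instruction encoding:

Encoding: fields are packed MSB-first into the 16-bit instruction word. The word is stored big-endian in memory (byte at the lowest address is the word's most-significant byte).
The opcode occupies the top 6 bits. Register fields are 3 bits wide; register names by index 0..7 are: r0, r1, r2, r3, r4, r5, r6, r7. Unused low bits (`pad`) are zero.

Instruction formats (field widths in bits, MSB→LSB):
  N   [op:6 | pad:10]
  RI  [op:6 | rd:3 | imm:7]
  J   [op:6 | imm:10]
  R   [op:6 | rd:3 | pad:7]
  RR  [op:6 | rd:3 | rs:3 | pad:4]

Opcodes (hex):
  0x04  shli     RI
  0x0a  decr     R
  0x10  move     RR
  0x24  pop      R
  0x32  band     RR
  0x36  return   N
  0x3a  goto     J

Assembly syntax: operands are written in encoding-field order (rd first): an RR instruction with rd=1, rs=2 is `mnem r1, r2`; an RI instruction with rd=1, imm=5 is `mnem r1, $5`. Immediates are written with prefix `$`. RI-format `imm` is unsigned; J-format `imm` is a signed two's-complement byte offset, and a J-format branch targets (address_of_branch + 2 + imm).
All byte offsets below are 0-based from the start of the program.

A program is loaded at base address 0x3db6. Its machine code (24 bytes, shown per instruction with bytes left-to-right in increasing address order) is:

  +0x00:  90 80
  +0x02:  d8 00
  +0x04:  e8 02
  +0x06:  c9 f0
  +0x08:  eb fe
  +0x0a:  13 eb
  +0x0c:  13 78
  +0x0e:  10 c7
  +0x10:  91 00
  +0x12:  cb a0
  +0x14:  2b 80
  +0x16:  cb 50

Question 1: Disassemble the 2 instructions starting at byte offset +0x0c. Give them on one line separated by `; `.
shli r6, $120; shli r1, $71

+0x0c: 13 78 ⇒ word 0x1378 (big)
  op=0x1378>>10=0x4 ⇒ shli (RI)
  rd@[9:7]=0x6 ⇒ r6
  imm@[6:0]=0x78 ⇒ $120
+0x0e: 10 c7 ⇒ word 0x10c7 (big)
  op=0x10c7>>10=0x4 ⇒ shli (RI)
  rd@[9:7]=0x1 ⇒ r1
  imm@[6:0]=0x47 ⇒ $71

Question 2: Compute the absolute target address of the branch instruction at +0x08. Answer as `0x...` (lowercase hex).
[08] eb fe → 0xebfe
  top 6b → 0x3a → goto [J]
  imm: (w>>0)&0x3ff=0x3fe (s10→-2) → $-2
  target = base 0x3db6 + off 0x08 + 2 + imm -2 = 0x3dbe

0x3dbe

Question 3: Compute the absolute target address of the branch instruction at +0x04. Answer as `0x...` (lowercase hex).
@+04  big-endian(e8 02) = 0xe802
  top 6b → 0x3a → goto [J]
  imm@[9:0]=0x2 ⇒ $2
  target = base 0x3db6 + off 0x04 + 2 + imm 2 = 0x3dbe

0x3dbe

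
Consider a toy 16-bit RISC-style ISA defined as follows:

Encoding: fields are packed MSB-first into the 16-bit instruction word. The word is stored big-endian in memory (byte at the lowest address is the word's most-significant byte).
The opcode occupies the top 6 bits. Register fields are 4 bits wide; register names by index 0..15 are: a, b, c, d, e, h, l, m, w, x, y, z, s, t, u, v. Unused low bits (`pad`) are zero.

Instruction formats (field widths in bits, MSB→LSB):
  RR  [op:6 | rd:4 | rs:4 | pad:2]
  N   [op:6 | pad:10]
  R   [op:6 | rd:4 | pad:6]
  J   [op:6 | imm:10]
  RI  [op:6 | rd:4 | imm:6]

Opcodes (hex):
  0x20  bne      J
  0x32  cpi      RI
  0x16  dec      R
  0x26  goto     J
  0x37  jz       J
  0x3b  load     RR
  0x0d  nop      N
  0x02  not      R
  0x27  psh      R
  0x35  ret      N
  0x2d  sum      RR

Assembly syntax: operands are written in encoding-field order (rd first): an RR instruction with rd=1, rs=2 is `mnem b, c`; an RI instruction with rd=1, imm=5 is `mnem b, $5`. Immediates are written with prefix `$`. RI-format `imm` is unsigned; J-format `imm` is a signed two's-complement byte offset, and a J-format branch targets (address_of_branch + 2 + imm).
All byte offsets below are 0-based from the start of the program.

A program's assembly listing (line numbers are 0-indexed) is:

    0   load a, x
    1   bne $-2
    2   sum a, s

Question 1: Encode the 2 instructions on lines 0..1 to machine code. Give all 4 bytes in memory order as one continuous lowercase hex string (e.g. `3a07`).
L0: load op=0x3b:6|rd=0:4|rs=9:4|pad=0:2 ⇒ 0xec24 ⇒ big ec 24
L1: bne op=0x20:6|imm=-2:10 ⇒ 0x83fe ⇒ big 83 fe

ec2483fe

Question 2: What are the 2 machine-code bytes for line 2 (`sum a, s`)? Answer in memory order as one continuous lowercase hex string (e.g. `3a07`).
b430

2. sum fields op=0x2d:6|rd=0:4|rs=12:4|pad=0:2 → word b430h → b4 30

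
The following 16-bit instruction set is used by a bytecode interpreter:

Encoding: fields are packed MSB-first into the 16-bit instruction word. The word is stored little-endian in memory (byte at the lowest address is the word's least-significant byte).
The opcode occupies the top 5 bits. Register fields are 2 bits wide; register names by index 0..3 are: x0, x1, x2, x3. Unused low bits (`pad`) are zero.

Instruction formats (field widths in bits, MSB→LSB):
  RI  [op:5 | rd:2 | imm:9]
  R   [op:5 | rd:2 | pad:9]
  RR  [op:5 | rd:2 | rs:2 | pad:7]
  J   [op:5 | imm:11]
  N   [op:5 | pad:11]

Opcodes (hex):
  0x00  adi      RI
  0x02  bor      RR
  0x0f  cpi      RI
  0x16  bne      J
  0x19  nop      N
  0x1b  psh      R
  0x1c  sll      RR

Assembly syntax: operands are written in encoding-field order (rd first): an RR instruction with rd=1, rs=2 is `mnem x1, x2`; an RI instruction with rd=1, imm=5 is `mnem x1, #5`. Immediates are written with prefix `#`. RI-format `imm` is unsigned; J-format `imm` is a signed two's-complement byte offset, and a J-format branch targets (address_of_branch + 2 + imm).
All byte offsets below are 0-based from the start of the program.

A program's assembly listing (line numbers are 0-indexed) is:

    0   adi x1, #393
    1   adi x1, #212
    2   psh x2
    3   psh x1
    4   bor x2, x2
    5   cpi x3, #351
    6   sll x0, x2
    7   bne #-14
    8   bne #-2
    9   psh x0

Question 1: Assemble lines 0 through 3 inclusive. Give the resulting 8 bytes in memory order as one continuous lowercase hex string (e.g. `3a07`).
0. adi fields op=0x0:5|rd=1:2|imm=393:9 → word 0389h → 89 03
1. adi fields op=0x0:5|rd=1:2|imm=212:9 → word 02d4h → d4 02
2. psh fields op=0x1b:5|rd=2:2|pad=0:9 → word dc00h → 00 dc
3. psh fields op=0x1b:5|rd=1:2|pad=0:9 → word da00h → 00 da

8903d40200dc00da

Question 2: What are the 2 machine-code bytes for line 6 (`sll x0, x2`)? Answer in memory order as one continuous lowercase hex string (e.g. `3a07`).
00e1

line 6 (sll): pack op=0x1c:5|rd=0:2|rs=2:2|pad=0:7 = 0xe100; little→ 00 e1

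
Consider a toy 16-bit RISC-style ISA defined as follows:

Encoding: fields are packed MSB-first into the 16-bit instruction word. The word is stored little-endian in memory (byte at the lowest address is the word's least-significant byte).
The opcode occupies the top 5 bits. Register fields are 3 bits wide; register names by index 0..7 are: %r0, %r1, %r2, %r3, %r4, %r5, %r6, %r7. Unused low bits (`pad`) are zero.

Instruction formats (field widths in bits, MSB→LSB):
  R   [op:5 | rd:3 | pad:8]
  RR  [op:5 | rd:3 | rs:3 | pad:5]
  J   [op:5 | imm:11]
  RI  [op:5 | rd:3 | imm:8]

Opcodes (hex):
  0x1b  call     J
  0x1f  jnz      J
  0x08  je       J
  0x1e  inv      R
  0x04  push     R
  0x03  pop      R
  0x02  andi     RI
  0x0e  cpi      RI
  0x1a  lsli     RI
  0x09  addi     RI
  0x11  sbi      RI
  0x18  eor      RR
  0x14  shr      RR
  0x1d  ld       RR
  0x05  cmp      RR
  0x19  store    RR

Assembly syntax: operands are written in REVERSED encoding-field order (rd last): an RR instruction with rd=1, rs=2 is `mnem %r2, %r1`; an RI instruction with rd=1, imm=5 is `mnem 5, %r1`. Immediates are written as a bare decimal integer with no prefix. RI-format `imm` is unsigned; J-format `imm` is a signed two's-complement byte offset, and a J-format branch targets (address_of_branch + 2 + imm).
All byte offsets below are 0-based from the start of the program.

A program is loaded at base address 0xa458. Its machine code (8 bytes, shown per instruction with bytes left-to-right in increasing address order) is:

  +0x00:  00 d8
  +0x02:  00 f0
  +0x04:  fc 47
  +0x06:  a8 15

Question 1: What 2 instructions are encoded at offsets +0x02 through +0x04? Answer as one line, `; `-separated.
inv %r0; je -4

[02] 00 f0 → 0xf000
  opcode bits[15:11]=0x1e: inv/R
  rd@[10:8]=0x0 ⇒ %r0
[04] fc 47 → 0x47fc
  opcode bits[15:11]=0x8: je/J
  imm@[10:0]=0x7fc (s11→-4) ⇒ -4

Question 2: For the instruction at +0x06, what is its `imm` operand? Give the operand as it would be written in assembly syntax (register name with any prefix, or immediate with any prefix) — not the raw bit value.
+0x06: a8 15 ⇒ word 0x15a8 (little)
  top 5b → 0x2 → andi [RI]
  [10:8] rd=5 = %r5
  [7:0] imm=168 = 168

168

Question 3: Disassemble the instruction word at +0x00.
+0x00: 00 d8 ⇒ word 0xd800 (little)
  opcode bits[15:11]=0x1b: call/J
  imm: (w>>0)&0x7ff=0x0 → 0

call 0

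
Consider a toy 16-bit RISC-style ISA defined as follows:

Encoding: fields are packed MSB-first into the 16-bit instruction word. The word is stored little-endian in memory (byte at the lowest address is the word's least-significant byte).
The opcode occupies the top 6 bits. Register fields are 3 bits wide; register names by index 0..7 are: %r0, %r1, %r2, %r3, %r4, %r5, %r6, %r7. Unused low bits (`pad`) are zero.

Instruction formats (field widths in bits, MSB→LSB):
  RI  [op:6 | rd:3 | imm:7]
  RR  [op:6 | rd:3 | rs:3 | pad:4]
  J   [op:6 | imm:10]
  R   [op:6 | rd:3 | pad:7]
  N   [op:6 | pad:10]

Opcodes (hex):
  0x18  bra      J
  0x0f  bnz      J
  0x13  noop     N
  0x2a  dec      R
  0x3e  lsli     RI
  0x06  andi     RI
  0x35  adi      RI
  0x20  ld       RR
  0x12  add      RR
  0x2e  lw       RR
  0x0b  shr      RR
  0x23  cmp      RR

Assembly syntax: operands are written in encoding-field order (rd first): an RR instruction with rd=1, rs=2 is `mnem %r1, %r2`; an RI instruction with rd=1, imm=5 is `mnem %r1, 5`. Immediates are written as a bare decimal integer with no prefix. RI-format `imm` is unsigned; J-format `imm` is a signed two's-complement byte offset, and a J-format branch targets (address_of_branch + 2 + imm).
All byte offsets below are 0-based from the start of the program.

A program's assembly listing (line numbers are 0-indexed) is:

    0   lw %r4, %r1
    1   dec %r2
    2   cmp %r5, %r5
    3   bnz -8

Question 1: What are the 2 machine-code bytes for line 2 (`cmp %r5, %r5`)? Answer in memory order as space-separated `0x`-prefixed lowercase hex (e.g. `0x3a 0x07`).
0xd0 0x8e

line 2 (cmp): pack op=0x23:6|rd=5:3|rs=5:3|pad=0:4 = 0x8ed0; little→ d0 8e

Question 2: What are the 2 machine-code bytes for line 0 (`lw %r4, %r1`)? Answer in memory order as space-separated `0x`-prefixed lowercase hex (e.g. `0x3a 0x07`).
0x10 0xba

0. lw fields op=0x2e:6|rd=4:3|rs=1:3|pad=0:4 → word ba10h → 10 ba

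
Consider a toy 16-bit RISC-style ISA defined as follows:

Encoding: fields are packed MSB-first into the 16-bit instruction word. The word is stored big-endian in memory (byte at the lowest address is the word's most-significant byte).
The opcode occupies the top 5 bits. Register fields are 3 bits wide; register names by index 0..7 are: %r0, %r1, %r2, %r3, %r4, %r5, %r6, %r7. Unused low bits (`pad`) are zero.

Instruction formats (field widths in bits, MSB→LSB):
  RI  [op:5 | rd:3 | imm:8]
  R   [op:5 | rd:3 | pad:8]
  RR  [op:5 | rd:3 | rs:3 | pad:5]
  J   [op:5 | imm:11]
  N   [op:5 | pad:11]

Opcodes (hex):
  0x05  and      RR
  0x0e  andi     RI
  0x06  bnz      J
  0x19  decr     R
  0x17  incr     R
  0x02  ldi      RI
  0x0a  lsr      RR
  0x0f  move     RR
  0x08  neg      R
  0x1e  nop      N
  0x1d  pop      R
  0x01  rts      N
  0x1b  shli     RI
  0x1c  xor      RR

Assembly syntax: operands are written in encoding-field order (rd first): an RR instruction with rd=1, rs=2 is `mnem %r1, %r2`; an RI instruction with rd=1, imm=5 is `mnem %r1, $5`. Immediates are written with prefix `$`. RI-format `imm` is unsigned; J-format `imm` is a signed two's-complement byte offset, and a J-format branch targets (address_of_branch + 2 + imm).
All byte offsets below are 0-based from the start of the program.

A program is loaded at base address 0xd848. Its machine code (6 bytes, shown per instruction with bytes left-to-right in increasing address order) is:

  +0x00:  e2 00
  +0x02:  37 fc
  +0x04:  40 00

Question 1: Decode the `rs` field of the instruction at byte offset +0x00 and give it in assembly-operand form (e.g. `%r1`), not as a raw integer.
+0x00: e2 00 ⇒ word 0xe200 (big)
  op=0xe200>>11=0x1c ⇒ xor (RR)
  rd@[10:8]=0x2 ⇒ %r2
  rs@[7:5]=0x0 ⇒ %r0

%r0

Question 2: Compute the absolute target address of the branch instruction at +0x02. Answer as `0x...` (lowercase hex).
@+02  big-endian(37 fc) = 0x37fc
  opcode bits[15:11]=0x6: bnz/J
  imm@[10:0]=0x7fc (s11→-4) ⇒ $-4
  target = base 0xd848 + off 0x02 + 2 + imm -4 = 0xd848

0xd848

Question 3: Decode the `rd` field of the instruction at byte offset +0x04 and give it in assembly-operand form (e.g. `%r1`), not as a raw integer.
%r0

@+04  big-endian(40 00) = 0x4000
  opcode bits[15:11]=0x8: neg/R
  rd: (w>>8)&0x7=0x0 → %r0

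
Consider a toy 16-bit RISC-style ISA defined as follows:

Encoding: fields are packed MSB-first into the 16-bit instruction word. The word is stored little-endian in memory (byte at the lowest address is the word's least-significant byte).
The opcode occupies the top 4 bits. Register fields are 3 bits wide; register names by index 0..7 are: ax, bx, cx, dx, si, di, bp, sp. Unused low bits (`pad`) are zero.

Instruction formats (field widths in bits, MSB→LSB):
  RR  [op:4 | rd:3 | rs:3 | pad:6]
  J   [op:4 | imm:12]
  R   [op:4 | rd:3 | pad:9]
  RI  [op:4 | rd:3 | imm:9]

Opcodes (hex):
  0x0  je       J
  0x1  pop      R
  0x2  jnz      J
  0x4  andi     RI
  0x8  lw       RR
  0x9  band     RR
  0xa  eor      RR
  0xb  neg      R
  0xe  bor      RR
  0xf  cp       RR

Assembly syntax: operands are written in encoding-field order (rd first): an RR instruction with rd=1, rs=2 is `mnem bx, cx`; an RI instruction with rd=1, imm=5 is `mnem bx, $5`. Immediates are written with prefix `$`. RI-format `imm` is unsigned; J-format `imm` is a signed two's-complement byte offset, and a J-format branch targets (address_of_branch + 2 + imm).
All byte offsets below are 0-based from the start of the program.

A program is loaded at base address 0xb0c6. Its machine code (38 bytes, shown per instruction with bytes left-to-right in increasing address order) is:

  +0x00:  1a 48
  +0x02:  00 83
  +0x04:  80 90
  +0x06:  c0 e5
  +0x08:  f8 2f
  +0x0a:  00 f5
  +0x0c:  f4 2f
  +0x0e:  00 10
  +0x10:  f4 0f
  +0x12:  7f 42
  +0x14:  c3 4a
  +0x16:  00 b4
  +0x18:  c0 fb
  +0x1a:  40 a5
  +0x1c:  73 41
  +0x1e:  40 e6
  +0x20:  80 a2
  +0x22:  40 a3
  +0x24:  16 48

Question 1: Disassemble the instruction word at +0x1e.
[1e] 40 e6 → 0xe640
  top 4b → 0xe → bor [RR]
  rd: (w>>9)&0x7=0x3 → dx
  rs: (w>>6)&0x7=0x1 → bx

bor dx, bx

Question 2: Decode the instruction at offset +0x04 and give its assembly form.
@+04  little-endian(80 90) = 0x9080
  op=0x9080>>12=0x9 ⇒ band (RR)
  rd: (w>>9)&0x7=0x0 → ax
  rs: (w>>6)&0x7=0x2 → cx

band ax, cx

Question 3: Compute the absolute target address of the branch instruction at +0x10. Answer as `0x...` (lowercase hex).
@+10  little-endian(f4 0f) = 0x0ff4
  top 4b → 0x0 → je [J]
  [11:0] imm=4084 (s12→-12) = $-12
  target = base 0xb0c6 + off 0x10 + 2 + imm -12 = 0xb0cc

0xb0cc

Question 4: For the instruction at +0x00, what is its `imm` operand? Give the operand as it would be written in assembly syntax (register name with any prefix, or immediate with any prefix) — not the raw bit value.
+0x00: 1a 48 ⇒ word 0x481a (little)
  op=0x481a>>12=0x4 ⇒ andi (RI)
  [11:9] rd=4 = si
  [8:0] imm=26 = $26

$26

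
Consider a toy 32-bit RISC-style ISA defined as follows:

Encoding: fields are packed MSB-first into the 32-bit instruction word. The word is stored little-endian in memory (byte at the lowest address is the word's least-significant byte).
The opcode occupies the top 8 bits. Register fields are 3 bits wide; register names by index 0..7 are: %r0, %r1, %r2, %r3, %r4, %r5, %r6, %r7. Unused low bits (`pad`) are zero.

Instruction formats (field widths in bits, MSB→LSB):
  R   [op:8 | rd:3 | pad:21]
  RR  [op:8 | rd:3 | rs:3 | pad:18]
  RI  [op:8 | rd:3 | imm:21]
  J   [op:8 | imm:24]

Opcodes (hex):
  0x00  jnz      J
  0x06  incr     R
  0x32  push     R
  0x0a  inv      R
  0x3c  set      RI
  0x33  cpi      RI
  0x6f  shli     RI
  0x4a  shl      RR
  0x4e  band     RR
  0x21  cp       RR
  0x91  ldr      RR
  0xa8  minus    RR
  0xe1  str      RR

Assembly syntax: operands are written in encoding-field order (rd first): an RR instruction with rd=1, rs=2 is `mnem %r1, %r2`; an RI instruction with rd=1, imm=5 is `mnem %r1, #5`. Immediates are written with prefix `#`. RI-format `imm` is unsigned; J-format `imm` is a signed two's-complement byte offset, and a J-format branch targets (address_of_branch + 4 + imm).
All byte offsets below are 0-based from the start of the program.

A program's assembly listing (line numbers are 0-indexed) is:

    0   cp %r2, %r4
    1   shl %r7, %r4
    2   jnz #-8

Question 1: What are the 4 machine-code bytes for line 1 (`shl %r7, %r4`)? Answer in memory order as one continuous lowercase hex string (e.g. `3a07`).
line 1 (shl): pack op=0x4a:8|rd=7:3|rs=4:3|pad=0:18 = 0x4af00000; little→ 00 00 f0 4a

0000f04a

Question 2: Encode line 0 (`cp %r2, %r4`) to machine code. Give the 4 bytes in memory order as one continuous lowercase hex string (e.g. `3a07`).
00005021

L0: cp op=0x21:8|rd=2:3|rs=4:3|pad=0:18 ⇒ 0x21500000 ⇒ little 00 00 50 21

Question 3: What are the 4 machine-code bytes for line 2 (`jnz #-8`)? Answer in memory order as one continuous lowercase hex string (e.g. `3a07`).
line 2 (jnz): pack op=0x0:8|imm=-8:24 = 0x00fffff8; little→ f8 ff ff 00

f8ffff00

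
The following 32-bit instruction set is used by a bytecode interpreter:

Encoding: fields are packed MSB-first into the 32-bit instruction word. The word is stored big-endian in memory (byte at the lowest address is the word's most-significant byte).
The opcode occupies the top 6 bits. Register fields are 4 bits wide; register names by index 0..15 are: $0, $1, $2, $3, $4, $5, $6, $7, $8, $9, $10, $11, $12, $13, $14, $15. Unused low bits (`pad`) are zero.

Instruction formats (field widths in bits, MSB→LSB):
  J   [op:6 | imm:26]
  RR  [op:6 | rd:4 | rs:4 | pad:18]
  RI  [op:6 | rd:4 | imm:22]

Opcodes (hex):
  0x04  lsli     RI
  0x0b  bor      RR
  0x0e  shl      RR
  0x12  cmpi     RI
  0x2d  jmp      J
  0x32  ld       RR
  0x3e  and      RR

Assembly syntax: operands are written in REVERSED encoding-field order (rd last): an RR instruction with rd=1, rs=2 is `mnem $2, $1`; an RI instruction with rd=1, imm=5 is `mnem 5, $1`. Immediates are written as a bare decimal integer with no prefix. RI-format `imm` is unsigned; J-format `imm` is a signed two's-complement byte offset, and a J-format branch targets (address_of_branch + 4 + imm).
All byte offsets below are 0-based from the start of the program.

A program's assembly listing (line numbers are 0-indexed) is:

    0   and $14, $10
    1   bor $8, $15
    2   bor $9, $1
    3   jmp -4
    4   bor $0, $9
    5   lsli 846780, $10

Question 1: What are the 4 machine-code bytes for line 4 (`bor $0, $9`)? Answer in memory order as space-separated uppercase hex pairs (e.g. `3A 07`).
L4: bor op=0xb:6|rd=9:4|rs=0:4|pad=0:18 ⇒ 0x2e400000 ⇒ big 2e 40 00 00

2E 40 00 00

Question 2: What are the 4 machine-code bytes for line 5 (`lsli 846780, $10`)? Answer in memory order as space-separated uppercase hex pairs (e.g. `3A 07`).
L5: lsli op=0x4:6|rd=10:4|imm=846780:22 ⇒ 0x128cebbc ⇒ big 12 8c eb bc

12 8C EB BC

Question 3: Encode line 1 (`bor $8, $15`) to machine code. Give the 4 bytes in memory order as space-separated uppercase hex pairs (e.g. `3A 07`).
2F E0 00 00

L1: bor op=0xb:6|rd=15:4|rs=8:4|pad=0:18 ⇒ 0x2fe00000 ⇒ big 2f e0 00 00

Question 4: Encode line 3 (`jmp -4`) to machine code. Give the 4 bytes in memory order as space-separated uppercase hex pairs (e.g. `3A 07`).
B7 FF FF FC

L3: jmp op=0x2d:6|imm=-4:26 ⇒ 0xb7fffffc ⇒ big b7 ff ff fc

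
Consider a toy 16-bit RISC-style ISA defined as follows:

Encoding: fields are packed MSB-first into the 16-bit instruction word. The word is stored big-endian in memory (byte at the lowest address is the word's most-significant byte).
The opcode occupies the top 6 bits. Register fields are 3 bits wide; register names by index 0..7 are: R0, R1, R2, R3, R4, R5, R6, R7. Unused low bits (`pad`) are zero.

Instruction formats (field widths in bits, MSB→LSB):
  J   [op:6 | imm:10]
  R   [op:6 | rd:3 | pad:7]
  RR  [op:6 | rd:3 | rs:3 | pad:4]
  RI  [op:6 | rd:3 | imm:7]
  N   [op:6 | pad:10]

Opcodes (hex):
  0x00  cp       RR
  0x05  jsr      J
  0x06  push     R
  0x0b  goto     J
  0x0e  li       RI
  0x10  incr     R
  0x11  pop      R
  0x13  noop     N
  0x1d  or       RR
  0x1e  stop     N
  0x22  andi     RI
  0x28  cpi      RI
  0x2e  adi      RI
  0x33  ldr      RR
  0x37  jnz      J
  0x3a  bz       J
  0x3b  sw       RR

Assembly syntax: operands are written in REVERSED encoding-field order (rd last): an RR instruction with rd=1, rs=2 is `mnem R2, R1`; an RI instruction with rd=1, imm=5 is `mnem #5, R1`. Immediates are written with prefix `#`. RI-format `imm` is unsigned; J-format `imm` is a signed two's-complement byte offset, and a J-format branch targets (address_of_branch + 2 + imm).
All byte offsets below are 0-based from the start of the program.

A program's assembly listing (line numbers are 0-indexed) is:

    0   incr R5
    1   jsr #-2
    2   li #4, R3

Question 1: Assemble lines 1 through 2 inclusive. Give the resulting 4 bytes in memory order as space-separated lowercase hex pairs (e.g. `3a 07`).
17 fe 39 84

1. jsr fields op=0x5:6|imm=-2:10 → word 17feh → 17 fe
2. li fields op=0xe:6|rd=3:3|imm=4:7 → word 3984h → 39 84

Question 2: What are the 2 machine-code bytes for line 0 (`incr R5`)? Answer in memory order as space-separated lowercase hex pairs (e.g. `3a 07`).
42 80

0. incr fields op=0x10:6|rd=5:3|pad=0:7 → word 4280h → 42 80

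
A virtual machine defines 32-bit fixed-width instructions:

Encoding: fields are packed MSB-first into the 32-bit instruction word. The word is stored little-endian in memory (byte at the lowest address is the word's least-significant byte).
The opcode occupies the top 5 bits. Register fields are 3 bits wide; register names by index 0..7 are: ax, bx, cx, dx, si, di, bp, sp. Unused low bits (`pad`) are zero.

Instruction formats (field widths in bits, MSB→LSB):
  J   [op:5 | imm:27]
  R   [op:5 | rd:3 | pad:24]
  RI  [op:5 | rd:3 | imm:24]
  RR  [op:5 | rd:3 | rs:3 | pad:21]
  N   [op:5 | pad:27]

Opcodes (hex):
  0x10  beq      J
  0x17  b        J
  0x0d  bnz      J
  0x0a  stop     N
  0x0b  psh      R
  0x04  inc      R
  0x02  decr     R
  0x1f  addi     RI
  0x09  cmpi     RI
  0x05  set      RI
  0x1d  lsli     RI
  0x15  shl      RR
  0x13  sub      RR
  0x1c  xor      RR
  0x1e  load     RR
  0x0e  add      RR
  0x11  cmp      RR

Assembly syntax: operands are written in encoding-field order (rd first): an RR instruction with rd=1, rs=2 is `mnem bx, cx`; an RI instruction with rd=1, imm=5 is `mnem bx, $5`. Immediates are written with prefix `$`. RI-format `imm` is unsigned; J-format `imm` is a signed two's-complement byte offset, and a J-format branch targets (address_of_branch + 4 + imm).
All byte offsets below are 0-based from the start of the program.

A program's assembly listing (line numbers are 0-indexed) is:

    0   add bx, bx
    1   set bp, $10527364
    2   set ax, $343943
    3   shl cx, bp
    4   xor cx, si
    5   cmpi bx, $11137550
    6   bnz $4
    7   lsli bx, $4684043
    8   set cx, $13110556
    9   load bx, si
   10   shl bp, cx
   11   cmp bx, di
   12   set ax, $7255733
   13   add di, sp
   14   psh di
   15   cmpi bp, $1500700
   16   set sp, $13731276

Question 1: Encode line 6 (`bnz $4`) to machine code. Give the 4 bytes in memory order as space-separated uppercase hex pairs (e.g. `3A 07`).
04 00 00 68

line 6 (bnz): pack op=0xd:5|imm=4:27 = 0x68000004; little→ 04 00 00 68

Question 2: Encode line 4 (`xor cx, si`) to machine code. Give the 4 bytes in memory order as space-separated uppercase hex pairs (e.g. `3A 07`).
line 4 (xor): pack op=0x1c:5|rd=2:3|rs=4:3|pad=0:21 = 0xe2800000; little→ 00 00 80 e2

00 00 80 E2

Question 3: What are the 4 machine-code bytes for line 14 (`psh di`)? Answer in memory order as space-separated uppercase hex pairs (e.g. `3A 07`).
00 00 00 5D

line 14 (psh): pack op=0xb:5|rd=5:3|pad=0:24 = 0x5d000000; little→ 00 00 00 5d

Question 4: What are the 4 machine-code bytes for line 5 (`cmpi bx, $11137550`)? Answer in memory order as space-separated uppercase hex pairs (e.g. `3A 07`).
0E F2 A9 49

5. cmpi fields op=0x9:5|rd=1:3|imm=11137550:24 → word 49a9f20eh → 0e f2 a9 49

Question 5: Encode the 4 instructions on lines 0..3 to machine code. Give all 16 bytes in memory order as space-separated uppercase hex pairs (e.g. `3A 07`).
00 00 20 71 84 A2 A0 2E 87 3F 05 28 00 00 C0 AA

line 0 (add): pack op=0xe:5|rd=1:3|rs=1:3|pad=0:21 = 0x71200000; little→ 00 00 20 71
line 1 (set): pack op=0x5:5|rd=6:3|imm=10527364:24 = 0x2ea0a284; little→ 84 a2 a0 2e
line 2 (set): pack op=0x5:5|rd=0:3|imm=343943:24 = 0x28053f87; little→ 87 3f 05 28
line 3 (shl): pack op=0x15:5|rd=2:3|rs=6:3|pad=0:21 = 0xaac00000; little→ 00 00 c0 aa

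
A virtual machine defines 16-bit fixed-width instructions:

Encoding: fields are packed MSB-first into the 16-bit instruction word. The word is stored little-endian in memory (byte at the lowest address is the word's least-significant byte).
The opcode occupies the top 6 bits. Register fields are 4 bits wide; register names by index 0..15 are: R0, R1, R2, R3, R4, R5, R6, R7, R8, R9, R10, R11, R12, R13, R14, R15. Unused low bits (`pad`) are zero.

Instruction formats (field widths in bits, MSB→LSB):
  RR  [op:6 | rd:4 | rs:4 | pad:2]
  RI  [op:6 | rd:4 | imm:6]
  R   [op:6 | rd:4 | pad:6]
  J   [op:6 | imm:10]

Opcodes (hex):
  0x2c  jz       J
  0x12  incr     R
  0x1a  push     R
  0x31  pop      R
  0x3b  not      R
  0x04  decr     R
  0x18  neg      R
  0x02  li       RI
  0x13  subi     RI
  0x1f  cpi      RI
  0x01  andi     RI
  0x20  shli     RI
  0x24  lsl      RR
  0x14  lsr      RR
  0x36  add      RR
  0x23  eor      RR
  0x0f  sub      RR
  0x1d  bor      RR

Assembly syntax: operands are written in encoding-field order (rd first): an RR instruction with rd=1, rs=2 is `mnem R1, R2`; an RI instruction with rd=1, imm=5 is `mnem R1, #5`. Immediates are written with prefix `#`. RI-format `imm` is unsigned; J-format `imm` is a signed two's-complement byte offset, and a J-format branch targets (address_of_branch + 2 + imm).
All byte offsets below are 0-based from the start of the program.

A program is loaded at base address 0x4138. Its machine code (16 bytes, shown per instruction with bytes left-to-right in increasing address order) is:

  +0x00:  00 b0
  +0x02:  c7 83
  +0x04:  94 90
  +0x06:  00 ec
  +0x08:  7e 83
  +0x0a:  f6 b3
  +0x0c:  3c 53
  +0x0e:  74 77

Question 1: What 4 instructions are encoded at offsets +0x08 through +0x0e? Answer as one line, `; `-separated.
shli R13, #62; jz #-10; lsr R12, R15; bor R13, R13

[08] 7e 83 → 0x837e
  op=0x837e>>10=0x20 ⇒ shli (RI)
  rd: (w>>6)&0xf=0xd → R13
  imm: (w>>0)&0x3f=0x3e → #62
[0a] f6 b3 → 0xb3f6
  op=0xb3f6>>10=0x2c ⇒ jz (J)
  imm: (w>>0)&0x3ff=0x3f6 (s10→-10) → #-10
[0c] 3c 53 → 0x533c
  op=0x533c>>10=0x14 ⇒ lsr (RR)
  rd: (w>>6)&0xf=0xc → R12
  rs: (w>>2)&0xf=0xf → R15
[0e] 74 77 → 0x7774
  op=0x7774>>10=0x1d ⇒ bor (RR)
  rd: (w>>6)&0xf=0xd → R13
  rs: (w>>2)&0xf=0xd → R13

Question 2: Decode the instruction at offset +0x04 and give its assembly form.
lsl R2, R5

+0x04: 94 90 ⇒ word 0x9094 (little)
  op=0x9094>>10=0x24 ⇒ lsl (RR)
  rd: (w>>6)&0xf=0x2 → R2
  rs: (w>>2)&0xf=0x5 → R5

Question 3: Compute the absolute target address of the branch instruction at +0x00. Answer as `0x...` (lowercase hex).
0x413a

@+00  little-endian(00 b0) = 0xb000
  top 6b → 0x2c → jz [J]
  imm@[9:0]=0x0 ⇒ #0
  target = base 0x4138 + off 0x00 + 2 + imm 0 = 0x413a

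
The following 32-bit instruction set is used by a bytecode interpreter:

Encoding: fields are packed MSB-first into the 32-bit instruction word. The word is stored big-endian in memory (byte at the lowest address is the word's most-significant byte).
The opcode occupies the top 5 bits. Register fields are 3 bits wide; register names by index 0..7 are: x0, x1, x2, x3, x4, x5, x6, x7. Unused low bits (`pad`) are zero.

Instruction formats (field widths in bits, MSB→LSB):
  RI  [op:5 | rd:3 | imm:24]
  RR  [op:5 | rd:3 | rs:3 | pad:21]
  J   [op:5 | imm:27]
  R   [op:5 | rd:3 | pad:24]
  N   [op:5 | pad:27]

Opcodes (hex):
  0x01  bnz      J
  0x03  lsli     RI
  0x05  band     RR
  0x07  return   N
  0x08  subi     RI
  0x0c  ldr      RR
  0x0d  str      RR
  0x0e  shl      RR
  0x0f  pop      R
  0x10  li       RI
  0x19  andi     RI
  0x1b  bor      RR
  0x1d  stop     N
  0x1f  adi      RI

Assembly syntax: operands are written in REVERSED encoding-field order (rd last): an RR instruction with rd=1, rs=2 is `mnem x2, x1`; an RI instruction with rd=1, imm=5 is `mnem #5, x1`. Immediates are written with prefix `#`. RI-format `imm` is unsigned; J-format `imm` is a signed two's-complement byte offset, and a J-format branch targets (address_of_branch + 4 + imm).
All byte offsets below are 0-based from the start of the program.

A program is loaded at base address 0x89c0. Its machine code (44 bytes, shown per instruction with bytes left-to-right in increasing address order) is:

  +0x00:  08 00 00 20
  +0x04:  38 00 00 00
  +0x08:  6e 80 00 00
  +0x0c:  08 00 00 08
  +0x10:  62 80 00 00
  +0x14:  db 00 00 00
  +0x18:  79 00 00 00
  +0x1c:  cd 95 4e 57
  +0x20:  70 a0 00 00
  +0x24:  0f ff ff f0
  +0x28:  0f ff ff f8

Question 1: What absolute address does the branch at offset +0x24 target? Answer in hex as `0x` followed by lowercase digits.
0x89d8

off 0x24: read 0f ff ff f0 as big → 0x0ffffff0
  op=0x0ffffff0>>27=0x1 ⇒ bnz (J)
  imm: (w>>0)&0x7ffffff=0x7fffff0 (s27→-16) → #-16
  target = base 0x89c0 + off 0x24 + 4 + imm -16 = 0x89d8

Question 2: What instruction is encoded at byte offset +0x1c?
andi #9784919, x5

+0x1c: cd 95 4e 57 ⇒ word 0xcd954e57 (big)
  opcode bits[31:27]=0x19: andi/RI
  rd@[26:24]=0x5 ⇒ x5
  imm@[23:0]=0x954e57 ⇒ #9784919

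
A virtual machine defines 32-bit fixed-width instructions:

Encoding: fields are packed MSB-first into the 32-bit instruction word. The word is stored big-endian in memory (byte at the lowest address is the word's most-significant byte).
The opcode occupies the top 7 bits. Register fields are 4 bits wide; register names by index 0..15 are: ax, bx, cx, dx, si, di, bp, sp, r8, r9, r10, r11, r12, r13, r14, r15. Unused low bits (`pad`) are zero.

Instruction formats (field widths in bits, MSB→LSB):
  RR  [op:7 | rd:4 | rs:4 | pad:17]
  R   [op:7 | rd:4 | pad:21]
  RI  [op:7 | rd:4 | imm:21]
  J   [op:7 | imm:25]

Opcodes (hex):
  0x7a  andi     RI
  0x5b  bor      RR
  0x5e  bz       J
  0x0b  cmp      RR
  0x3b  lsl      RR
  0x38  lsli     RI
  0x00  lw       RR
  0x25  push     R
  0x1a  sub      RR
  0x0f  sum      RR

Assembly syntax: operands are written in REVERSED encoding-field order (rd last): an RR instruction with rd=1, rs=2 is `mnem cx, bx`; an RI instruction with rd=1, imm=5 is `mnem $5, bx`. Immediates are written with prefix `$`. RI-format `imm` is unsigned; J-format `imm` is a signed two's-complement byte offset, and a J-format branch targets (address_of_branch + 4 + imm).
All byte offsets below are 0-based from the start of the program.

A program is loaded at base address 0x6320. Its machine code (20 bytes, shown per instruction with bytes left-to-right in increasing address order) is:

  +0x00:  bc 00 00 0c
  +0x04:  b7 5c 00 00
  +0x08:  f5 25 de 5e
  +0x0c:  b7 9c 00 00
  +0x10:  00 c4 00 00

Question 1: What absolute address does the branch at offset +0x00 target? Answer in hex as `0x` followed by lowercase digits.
0x6330

[00] bc 00 00 0c → 0xbc00000c
  top 7b → 0x5e → bz [J]
  [24:0] imm=12 = $12
  target = base 0x6320 + off 0x00 + 4 + imm 12 = 0x6330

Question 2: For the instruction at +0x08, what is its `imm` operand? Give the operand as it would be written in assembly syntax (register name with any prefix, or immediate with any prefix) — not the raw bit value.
off 0x08: read f5 25 de 5e as big → 0xf525de5e
  top 7b → 0x7a → andi [RI]
  rd: (w>>21)&0xf=0x9 → r9
  imm: (w>>0)&0x1fffff=0x5de5e → $384606

$384606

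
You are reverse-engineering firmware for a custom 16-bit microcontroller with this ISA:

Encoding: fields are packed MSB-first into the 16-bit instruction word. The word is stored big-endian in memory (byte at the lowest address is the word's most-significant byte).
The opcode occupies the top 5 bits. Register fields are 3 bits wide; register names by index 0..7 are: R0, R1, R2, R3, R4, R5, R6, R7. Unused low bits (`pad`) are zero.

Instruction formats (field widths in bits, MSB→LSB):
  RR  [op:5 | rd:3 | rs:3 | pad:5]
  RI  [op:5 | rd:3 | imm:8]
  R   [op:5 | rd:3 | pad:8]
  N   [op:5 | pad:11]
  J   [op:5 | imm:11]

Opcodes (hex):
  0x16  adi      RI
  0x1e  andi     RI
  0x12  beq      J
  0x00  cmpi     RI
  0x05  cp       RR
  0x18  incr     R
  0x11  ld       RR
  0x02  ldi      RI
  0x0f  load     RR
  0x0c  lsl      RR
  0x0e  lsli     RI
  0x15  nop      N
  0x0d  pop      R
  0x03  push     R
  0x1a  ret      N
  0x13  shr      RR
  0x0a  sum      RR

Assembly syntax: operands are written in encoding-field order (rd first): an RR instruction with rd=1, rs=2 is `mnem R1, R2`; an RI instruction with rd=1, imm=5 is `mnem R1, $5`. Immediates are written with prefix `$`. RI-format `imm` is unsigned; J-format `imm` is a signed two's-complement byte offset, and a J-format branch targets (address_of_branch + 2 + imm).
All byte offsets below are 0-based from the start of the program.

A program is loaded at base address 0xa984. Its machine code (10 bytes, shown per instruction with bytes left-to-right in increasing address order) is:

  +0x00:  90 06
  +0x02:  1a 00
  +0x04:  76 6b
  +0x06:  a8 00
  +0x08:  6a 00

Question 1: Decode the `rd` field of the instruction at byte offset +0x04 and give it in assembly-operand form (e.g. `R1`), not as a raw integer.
R6

off 0x04: read 76 6b as big → 0x766b
  opcode bits[15:11]=0xe: lsli/RI
  [10:8] rd=6 = R6
  [7:0] imm=107 = $107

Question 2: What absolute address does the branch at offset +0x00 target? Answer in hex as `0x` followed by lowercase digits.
0xa98c

[00] 90 06 → 0x9006
  top 5b → 0x12 → beq [J]
  imm: (w>>0)&0x7ff=0x6 → $6
  target = base 0xa984 + off 0x00 + 2 + imm 6 = 0xa98c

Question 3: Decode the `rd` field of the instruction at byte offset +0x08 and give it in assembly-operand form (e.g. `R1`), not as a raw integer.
@+08  big-endian(6a 00) = 0x6a00
  top 5b → 0xd → pop [R]
  rd: (w>>8)&0x7=0x2 → R2

R2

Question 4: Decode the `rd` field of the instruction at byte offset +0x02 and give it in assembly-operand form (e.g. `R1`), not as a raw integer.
R2

off 0x02: read 1a 00 as big → 0x1a00
  op=0x1a00>>11=0x3 ⇒ push (R)
  rd: (w>>8)&0x7=0x2 → R2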